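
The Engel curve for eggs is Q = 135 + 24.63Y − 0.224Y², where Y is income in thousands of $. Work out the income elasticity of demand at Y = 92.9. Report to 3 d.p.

-3.222

At Y = 92.9: Q = 489.9152.
dQ/dY = 24.63 − 0.448Y = -16.98920.
η = (dQ/dY)·(Y/Q) = -16.98920 × (92.9/489.9152) = -3.222.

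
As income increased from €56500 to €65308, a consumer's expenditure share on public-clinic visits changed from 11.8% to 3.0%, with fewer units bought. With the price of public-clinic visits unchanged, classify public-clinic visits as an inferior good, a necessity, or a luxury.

Quantity demanded falls as income rises, so η < 0.

inferior good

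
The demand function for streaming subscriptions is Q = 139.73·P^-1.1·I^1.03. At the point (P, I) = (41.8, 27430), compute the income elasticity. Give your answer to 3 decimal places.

For a multiplicative demand Q = A·P^α·I^β, the income elasticity is β everywhere.
Here β = 1.03, so η = 1.030.

1.030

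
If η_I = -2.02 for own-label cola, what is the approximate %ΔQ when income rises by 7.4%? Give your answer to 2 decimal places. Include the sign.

%ΔQ ≈ η × %ΔI = -2.02 × 7.4% = -14.95%.

-14.95%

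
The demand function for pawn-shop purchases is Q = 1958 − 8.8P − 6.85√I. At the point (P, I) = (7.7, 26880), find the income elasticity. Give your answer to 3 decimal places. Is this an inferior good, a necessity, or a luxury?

At P = 7.7, I = 26880: Q = 767.174.
Holding P constant, ∂Q/∂I = -6.85/(2√I) = -0.0208904.
η_I = (∂Q/∂I)·(I/Q) = -0.0208904 × (26880/767.174) = -0.732.
Since η < 0, this is an inferior good.

-0.732 (inferior good)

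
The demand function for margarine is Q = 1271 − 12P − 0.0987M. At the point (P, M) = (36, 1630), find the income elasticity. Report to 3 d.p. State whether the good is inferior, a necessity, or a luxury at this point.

At P = 36, M = 1630: Q = 678.119.
Holding P constant, ∂Q/∂M = −0.0987.
η_M = (∂Q/∂M)·(M/Q) = -0.0987 × (1630/678.119) = -0.237.
Since η < 0, this is an inferior good.

-0.237 (inferior good)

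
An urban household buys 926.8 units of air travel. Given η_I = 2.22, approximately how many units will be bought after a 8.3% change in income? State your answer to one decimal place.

1097.6

%ΔQ ≈ η × %ΔI = 2.22 × 8.3% = 18.426%.
New Q ≈ 926.8 × (1 + 0.18426) = 1097.6.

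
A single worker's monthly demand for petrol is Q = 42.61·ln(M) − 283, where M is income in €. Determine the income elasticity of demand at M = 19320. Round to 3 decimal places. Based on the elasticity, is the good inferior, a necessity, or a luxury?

0.310 (necessity)

At M = 19320: Q = 137.514.
dQ/dM = 42.61/M = 0.00220549 at this income.
η = (dQ/dM)·(M/Q) = 0.00220549 × (19320/137.514) = 0.310.
Since 0 < η < 1, the good is a necessity.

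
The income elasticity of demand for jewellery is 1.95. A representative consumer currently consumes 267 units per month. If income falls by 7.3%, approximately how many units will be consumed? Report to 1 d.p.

229.0

%ΔQ ≈ η × %ΔI = 1.95 × (-7.3%) = -14.235%.
New Q ≈ 267 × (1 − 0.14235) = 229.0.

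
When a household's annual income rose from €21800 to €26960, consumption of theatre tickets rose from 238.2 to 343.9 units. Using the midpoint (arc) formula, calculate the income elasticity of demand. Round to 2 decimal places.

1.72

ΔQ = 343.9 − 238.2 = 105.7; midpoint Q̄ = (238.2 + 343.9)/2 = 291.05.
ΔI = 26960 − 21800 = 5160; midpoint Ī = (21800 + 26960)/2 = 24380.
η = (ΔQ/Q̄) ÷ (ΔI/Ī) = (105.7/291.05) ÷ (5160/24380) = 1.72.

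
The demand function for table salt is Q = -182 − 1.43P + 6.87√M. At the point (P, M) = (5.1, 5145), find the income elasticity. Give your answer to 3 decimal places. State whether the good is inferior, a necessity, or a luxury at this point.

0.812 (necessity)

At P = 5.1, M = 5145: Q = 303.483.
Holding P constant, ∂Q/∂M = 6.87/(2√M) = 0.0478888.
η_M = (∂Q/∂M)·(M/Q) = 0.0478888 × (5145/303.483) = 0.812.
Since 0 < η < 1, this is a necessity.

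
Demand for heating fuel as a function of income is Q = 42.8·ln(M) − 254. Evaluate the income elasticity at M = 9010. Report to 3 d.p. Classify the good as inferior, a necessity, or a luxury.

At M = 9010: Q = 135.741.
dQ/dM = 42.8/M = 0.00475028 at this income.
η = (dQ/dM)·(M/Q) = 0.00475028 × (9010/135.741) = 0.315.
Since 0 < η < 1, the good is a necessity.

0.315 (necessity)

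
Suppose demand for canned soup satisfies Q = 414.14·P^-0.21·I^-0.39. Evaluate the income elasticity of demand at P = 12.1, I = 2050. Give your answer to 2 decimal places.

-0.39

For a multiplicative demand Q = A·P^α·I^β, the income elasticity is β everywhere.
Here β = -0.39, so η = -0.39.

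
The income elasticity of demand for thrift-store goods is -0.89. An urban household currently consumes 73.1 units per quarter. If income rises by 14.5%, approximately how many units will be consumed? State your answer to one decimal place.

63.7

%ΔQ ≈ η × %ΔI = -0.89 × 14.5% = -12.905%.
New Q ≈ 73.1 × (1 − 0.12905) = 63.7.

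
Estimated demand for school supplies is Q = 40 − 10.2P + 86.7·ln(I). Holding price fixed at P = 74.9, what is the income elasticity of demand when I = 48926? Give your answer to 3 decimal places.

0.409

At P = 74.9, I = 48926: Q = 212.212.
Holding P constant, ∂Q/∂I = 86.7/I = 0.00177206.
η_I = (∂Q/∂I)·(I/Q) = 0.00177206 × (48926/212.212) = 0.409.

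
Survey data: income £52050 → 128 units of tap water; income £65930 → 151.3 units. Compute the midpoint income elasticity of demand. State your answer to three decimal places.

ΔQ = 151.3 − 128 = 23.3; midpoint Q̄ = (128 + 151.3)/2 = 139.65.
ΔI = 65930 − 52050 = 13880; midpoint Ī = (52050 + 65930)/2 = 58990.
η = (ΔQ/Q̄) ÷ (ΔI/Ī) = (23.3/139.65) ÷ (13880/58990) = 0.709.

0.709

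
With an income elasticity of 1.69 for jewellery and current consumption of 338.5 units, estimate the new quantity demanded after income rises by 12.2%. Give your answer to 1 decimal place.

%ΔQ ≈ η × %ΔI = 1.69 × 12.2% = 20.618%.
New Q ≈ 338.5 × (1 + 0.20618) = 408.3.

408.3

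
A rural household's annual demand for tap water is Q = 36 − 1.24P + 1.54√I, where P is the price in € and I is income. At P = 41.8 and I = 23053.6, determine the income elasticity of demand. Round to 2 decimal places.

0.54

At P = 41.8, I = 23053.6: Q = 217.993.
Holding P constant, ∂Q/∂I = 1.54/(2√I) = 0.00507132.
η_I = (∂Q/∂I)·(I/Q) = 0.00507132 × (23053.6/217.993) = 0.54.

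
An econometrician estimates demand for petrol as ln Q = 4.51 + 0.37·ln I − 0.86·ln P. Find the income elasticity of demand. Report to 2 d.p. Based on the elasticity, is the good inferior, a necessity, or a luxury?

0.37 (necessity)

In a log-linear demand, the coefficient on ln I is the income elasticity.
So η = 0.37.
0 < η < 1 ⇒ necessity.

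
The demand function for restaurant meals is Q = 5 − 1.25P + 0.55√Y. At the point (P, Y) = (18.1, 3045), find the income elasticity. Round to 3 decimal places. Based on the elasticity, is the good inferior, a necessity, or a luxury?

1.193 (luxury)

At P = 18.1, Y = 3045: Q = 12.725.
Holding P constant, ∂Q/∂Y = 0.55/(2√Y) = 0.00498355.
η_Y = (∂Q/∂Y)·(Y/Q) = 0.00498355 × (3045/12.725) = 1.193.
Since η > 1, this is a luxury.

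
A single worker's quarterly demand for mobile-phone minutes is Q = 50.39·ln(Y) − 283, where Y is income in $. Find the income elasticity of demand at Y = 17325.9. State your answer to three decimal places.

0.241

At Y = 17325.9: Q = 208.804.
dQ/dY = 50.39/Y = 0.00290836 at this income.
η = (dQ/dY)·(Y/Q) = 0.00290836 × (17325.9/208.804) = 0.241.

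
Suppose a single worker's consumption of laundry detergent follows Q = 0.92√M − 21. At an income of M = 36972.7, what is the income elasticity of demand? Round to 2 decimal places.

At M = 36972.7: Q = 155.900.
dQ/dM = 0.92/(2√M) = 0.00239231 at this income.
η = (dQ/dM)·(M/Q) = 0.00239231 × (36972.7/155.900) = 0.57.

0.57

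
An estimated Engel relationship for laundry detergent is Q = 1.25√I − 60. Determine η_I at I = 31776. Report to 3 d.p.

0.684

At I = 31776: Q = 162.823.
dQ/dI = 1.25/(2√I) = 0.00350615 at this income.
η = (dQ/dI)·(I/Q) = 0.00350615 × (31776/162.823) = 0.684.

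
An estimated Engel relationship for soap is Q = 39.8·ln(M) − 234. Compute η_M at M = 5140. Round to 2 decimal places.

0.38

At M = 5140: Q = 106.083.
dQ/dM = 39.8/M = 0.00774319 at this income.
η = (dQ/dM)·(M/Q) = 0.00774319 × (5140/106.083) = 0.38.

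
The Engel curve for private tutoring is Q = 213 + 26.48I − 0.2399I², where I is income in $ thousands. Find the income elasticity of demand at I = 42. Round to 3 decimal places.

0.295

At I = 42: Q = 901.9764.
dQ/dI = 26.48 − 0.4798I = 6.32840.
η = (dQ/dI)·(I/Q) = 6.32840 × (42/901.9764) = 0.295.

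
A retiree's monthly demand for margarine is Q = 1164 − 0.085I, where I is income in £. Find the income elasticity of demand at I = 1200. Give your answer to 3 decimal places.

At I = 1200: Q = 1062.000.
dQ/dI = −0.085.
η = (dQ/dI)·(I/Q) = -0.085 × (1200/1062.000) = -0.096.

-0.096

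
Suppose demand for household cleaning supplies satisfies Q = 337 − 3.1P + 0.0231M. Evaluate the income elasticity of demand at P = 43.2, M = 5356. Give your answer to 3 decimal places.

0.379

At P = 43.2, M = 5356: Q = 326.804.
Holding P constant, ∂Q/∂M = 0.0231.
η_M = (∂Q/∂M)·(M/Q) = 0.0231 × (5356/326.804) = 0.379.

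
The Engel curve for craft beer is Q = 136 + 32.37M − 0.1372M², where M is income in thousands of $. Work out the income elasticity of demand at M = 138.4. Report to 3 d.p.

-0.390

At M = 138.4: Q = 1988.0024.
dQ/dM = 32.37 − 0.2744M = -5.60696.
η = (dQ/dM)·(M/Q) = -5.60696 × (138.4/1988.0024) = -0.390.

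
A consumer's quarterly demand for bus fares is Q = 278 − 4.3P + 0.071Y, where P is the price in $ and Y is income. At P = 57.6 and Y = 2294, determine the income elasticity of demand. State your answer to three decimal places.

At P = 57.6, Y = 2294: Q = 193.194.
Holding P constant, ∂Q/∂Y = 0.071.
η_Y = (∂Q/∂Y)·(Y/Q) = 0.071 × (2294/193.194) = 0.843.

0.843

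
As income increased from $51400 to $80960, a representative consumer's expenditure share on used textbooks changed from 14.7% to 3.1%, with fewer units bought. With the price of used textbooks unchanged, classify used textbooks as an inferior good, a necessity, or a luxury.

inferior good

Quantity demanded falls as income rises, so η < 0.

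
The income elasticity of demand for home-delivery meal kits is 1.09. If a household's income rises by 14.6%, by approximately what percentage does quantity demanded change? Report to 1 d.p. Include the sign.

15.9%

%ΔQ ≈ η × %ΔI = 1.09 × 14.6% = 15.9%.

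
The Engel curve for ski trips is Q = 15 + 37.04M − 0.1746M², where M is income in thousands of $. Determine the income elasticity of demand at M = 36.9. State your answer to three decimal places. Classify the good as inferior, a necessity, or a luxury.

0.779 (necessity)

At M = 36.9: Q = 1144.0389.
dQ/dM = 37.04 − 0.3492M = 24.15452.
η = (dQ/dM)·(M/Q) = 24.15452 × (36.9/1144.0389) = 0.779.
0 < η < 1 ⇒ necessity.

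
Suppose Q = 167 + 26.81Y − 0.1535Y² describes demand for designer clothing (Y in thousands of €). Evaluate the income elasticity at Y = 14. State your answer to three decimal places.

0.615

At Y = 14: Q = 512.2540.
dQ/dY = 26.81 − 0.307Y = 22.51200.
η = (dQ/dY)·(Y/Q) = 22.51200 × (14/512.2540) = 0.615.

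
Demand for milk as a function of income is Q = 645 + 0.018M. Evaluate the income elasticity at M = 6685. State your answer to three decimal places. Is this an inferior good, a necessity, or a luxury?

At M = 6685: Q = 765.330.
dQ/dM = 0.018.
η = (dQ/dM)·(M/Q) = 0.018 × (6685/765.330) = 0.157.
Since 0 < η < 1, the good is a necessity.

0.157 (necessity)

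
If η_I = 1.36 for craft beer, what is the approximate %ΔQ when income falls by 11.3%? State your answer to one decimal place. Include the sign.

%ΔQ ≈ η × %ΔI = 1.36 × (-11.3%) = -15.4%.

-15.4%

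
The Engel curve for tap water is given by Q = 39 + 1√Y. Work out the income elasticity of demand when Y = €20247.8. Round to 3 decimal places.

At Y = 20247.8: Q = 181.295.
dQ/dY = 1/(2√Y) = 0.00351383 at this income.
η = (dQ/dY)·(Y/Q) = 0.00351383 × (20247.8/181.295) = 0.392.

0.392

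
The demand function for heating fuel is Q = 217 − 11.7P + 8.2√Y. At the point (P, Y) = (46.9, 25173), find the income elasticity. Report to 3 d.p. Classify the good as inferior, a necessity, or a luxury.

0.671 (necessity)

At P = 46.9, Y = 25173: Q = 969.282.
Holding P constant, ∂Q/∂Y = 8.2/(2√Y) = 0.0258414.
η_Y = (∂Q/∂Y)·(Y/Q) = 0.0258414 × (25173/969.282) = 0.671.
Since 0 < η < 1, this is a necessity.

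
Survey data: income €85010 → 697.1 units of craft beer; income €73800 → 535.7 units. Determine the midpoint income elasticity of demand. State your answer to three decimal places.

1.855

ΔQ = 535.7 − 697.1 = -161.4; midpoint Q̄ = (697.1 + 535.7)/2 = 616.4.
ΔI = 73800 − 85010 = -11210; midpoint Ī = (85010 + 73800)/2 = 79405.
η = (ΔQ/Q̄) ÷ (ΔI/Ī) = (-161.4/616.4) ÷ (-11210/79405) = 1.855.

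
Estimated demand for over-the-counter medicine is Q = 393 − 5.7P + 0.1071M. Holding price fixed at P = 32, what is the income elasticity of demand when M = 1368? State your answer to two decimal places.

0.41

At P = 32, M = 1368: Q = 357.113.
Holding P constant, ∂Q/∂M = 0.1071.
η_M = (∂Q/∂M)·(M/Q) = 0.1071 × (1368/357.113) = 0.41.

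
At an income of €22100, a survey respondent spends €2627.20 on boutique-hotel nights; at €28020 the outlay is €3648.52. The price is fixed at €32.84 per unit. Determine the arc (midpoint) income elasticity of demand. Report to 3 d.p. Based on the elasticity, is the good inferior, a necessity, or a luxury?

1.378 (luxury)

With a constant price, Q₁ = 2627.20/32.84 = 80.000 and Q₂ = 3648.52/32.84 = 111.100 (equivalently, work directly with expenditure since P cancels).
Midpoint %ΔQ = (3648.52 − 2627.20)/3137.86 = 0.32548; midpoint %ΔI = (28020 − 22100)/25060 = 0.23623.
η = 0.32548 / 0.23623 = 1.378.
η > 1 ⇒ luxury.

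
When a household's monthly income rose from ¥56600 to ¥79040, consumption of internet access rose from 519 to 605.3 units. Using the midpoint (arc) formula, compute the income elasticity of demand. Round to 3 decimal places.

ΔQ = 605.3 − 519 = 86.3; midpoint Q̄ = (519 + 605.3)/2 = 562.15.
ΔI = 79040 − 56600 = 22440; midpoint Ī = (56600 + 79040)/2 = 67820.
η = (ΔQ/Q̄) ÷ (ΔI/Ī) = (86.3/562.15) ÷ (22440/67820) = 0.464.

0.464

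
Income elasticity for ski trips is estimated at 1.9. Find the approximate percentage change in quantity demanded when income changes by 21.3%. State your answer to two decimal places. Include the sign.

%ΔQ ≈ η × %ΔI = 1.9 × 21.3% = 40.47%.

40.47%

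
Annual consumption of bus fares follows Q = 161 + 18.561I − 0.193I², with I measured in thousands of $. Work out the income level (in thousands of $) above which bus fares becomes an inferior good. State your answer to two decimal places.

48.09

dQ/dI = 18.561 − 0.386I.
The good is inferior where dQ/dI < 0. Setting dQ/dI = 0 gives I = 18.561 / 0.386 = 48.09.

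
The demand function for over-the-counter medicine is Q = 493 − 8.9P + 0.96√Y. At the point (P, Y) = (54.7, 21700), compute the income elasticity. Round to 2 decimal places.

At P = 54.7, Y = 21700: Q = 147.587.
Holding P constant, ∂Q/∂Y = 0.96/(2√Y) = 0.00325845.
η_Y = (∂Q/∂Y)·(Y/Q) = 0.00325845 × (21700/147.587) = 0.48.

0.48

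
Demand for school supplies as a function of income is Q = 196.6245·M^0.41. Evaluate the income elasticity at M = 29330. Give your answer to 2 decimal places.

For Q = A·M^β the income elasticity is constant and equal to β.
Here β = 0.41, so η = 0.41.

0.41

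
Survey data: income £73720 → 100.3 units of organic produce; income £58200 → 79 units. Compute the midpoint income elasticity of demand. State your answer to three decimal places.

ΔQ = 79 − 100.3 = -21.3; midpoint Q̄ = (100.3 + 79)/2 = 89.65.
ΔI = 58200 − 73720 = -15520; midpoint Ī = (73720 + 58200)/2 = 65960.
η = (ΔQ/Q̄) ÷ (ΔI/Ī) = (-21.3/89.65) ÷ (-15520/65960) = 1.010.

1.010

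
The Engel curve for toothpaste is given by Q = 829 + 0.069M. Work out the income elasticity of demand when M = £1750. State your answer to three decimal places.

At M = 1750: Q = 949.750.
dQ/dM = 0.069.
η = (dQ/dM)·(M/Q) = 0.069 × (1750/949.750) = 0.127.

0.127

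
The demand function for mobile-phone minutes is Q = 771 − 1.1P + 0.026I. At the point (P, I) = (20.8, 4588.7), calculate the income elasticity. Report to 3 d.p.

0.138

At P = 20.8, I = 4588.7: Q = 867.426.
Holding P constant, ∂Q/∂I = 0.026.
η_I = (∂Q/∂I)·(I/Q) = 0.026 × (4588.7/867.426) = 0.138.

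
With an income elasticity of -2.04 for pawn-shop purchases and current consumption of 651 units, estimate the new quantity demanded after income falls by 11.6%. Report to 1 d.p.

805.1

%ΔQ ≈ η × %ΔI = -2.04 × (-11.6%) = 23.664%.
New Q ≈ 651 × (1 + 0.23664) = 805.1.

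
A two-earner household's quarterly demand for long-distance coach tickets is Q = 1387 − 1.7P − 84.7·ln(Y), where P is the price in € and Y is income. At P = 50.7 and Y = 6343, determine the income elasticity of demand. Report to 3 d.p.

-0.151

At P = 50.7, Y = 6343: Q = 559.252.
Holding P constant, ∂Q/∂Y = -84.7/Y = -0.0133533.
η_Y = (∂Q/∂Y)·(Y/Q) = -0.0133533 × (6343/559.252) = -0.151.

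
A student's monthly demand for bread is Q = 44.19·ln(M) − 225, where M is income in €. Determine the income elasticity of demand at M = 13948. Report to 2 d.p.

At M = 13948: Q = 196.709.
dQ/dM = 44.19/M = 0.0031682 at this income.
η = (dQ/dM)·(M/Q) = 0.0031682 × (13948/196.709) = 0.22.

0.22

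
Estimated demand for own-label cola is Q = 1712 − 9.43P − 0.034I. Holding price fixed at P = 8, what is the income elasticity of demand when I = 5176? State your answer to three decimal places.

-0.120

At P = 8, I = 5176: Q = 1460.576.
Holding P constant, ∂Q/∂I = −0.034.
η_I = (∂Q/∂I)·(I/Q) = -0.034 × (5176/1460.576) = -0.120.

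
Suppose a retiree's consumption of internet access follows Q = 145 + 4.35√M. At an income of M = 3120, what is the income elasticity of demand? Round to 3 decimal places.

0.313

At M = 3120: Q = 387.978.
dQ/dM = 4.35/(2√M) = 0.0389387 at this income.
η = (dQ/dM)·(M/Q) = 0.0389387 × (3120/387.978) = 0.313.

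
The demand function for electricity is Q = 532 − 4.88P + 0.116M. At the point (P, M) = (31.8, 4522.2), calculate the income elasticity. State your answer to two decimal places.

0.58

At P = 31.8, M = 4522.2: Q = 901.391.
Holding P constant, ∂Q/∂M = 0.116.
η_M = (∂Q/∂M)·(M/Q) = 0.116 × (4522.2/901.391) = 0.58.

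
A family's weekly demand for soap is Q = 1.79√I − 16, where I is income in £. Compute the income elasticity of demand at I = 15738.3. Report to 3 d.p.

0.538

At I = 15738.3: Q = 208.560.
dQ/dI = 1.79/(2√I) = 0.00713418 at this income.
η = (dQ/dI)·(I/Q) = 0.00713418 × (15738.3/208.560) = 0.538.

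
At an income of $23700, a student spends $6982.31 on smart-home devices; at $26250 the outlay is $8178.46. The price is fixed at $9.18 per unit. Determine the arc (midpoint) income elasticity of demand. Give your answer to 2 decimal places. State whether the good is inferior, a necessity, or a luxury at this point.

1.55 (luxury)

With a constant price, Q₁ = 6982.31/9.18 = 760.600 and Q₂ = 8178.46/9.18 = 890.900 (equivalently, work directly with expenditure since P cancels).
Midpoint %ΔQ = (8178.46 − 6982.31)/7580.39 = 0.15780; midpoint %ΔI = (26250 − 23700)/24975 = 0.10210.
η = 0.15780 / 0.10210 = 1.55.
η > 1 ⇒ luxury.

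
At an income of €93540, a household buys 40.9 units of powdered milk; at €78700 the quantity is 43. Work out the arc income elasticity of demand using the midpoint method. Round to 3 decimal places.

-0.291

ΔQ = 43 − 40.9 = 2.1; midpoint Q̄ = (40.9 + 43)/2 = 41.95.
ΔI = 78700 − 93540 = -14840; midpoint Ī = (93540 + 78700)/2 = 86120.
η = (ΔQ/Q̄) ÷ (ΔI/Ī) = (2.1/41.95) ÷ (-14840/86120) = -0.291.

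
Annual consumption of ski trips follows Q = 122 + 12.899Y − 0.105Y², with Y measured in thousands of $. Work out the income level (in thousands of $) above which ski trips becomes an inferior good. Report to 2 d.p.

61.42

dQ/dY = 12.899 − 0.21Y.
The good is inferior where dQ/dY < 0. Setting dQ/dY = 0 gives Y = 12.899 / 0.21 = 61.42.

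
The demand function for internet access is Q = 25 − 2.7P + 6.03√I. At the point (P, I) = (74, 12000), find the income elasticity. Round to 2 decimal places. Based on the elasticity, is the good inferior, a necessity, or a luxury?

0.68 (necessity)

At P = 74, I = 12000: Q = 485.753.
Holding P constant, ∂Q/∂I = 6.03/(2√I) = 0.0275231.
η_I = (∂Q/∂I)·(I/Q) = 0.0275231 × (12000/485.753) = 0.68.
Since 0 < η < 1, this is a necessity.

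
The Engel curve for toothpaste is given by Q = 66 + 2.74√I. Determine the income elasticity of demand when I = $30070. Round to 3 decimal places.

At I = 30070: Q = 541.135.
dQ/dI = 2.74/(2√I) = 0.00790049 at this income.
η = (dQ/dI)·(I/Q) = 0.00790049 × (30070/541.135) = 0.439.

0.439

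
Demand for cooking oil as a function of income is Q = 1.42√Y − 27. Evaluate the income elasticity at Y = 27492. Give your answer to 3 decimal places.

At Y = 27492: Q = 208.446.
dQ/dY = 1.42/(2√Y) = 0.00428208 at this income.
η = (dQ/dY)·(Y/Q) = 0.00428208 × (27492/208.446) = 0.565.

0.565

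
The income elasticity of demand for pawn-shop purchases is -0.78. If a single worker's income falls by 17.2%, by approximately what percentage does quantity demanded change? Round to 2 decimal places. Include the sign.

%ΔQ ≈ η × %ΔI = -0.78 × (-17.2%) = 13.42%.

13.42%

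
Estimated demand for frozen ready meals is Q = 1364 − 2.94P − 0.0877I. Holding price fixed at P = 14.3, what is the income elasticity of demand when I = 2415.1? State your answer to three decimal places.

At P = 14.3, I = 2415.1: Q = 1110.154.
Holding P constant, ∂Q/∂I = −0.0877.
η_I = (∂Q/∂I)·(I/Q) = -0.0877 × (2415.1/1110.154) = -0.191.

-0.191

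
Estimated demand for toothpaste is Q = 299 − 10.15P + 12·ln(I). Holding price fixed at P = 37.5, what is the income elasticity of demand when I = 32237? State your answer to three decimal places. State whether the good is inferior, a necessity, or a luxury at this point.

At P = 37.5, I = 32237: Q = 42.945.
Holding P constant, ∂Q/∂I = 12/I = 0.000372243.
η_I = (∂Q/∂I)·(I/Q) = 0.000372243 × (32237/42.945) = 0.279.
Since 0 < η < 1, this is a necessity.

0.279 (necessity)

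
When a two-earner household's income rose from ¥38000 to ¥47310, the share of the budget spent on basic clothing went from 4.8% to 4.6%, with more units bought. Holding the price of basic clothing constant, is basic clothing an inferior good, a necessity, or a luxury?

necessity

Quantity rises but the budget share falls as income rises, so 0 < η < 1.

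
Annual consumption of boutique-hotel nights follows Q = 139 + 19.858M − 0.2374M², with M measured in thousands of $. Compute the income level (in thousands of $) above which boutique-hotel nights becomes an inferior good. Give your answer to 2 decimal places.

41.82

dQ/dM = 19.858 − 0.4748M.
The good is inferior where dQ/dM < 0. Setting dQ/dM = 0 gives M = 19.858 / 0.4748 = 41.82.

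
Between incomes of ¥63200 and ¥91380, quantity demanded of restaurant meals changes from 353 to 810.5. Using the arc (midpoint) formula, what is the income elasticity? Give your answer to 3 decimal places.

ΔQ = 810.5 − 353 = 457.5; midpoint Q̄ = (353 + 810.5)/2 = 581.75.
ΔI = 91380 − 63200 = 28180; midpoint Ī = (63200 + 91380)/2 = 77290.
η = (ΔQ/Q̄) ÷ (ΔI/Ī) = (457.5/581.75) ÷ (28180/77290) = 2.157.

2.157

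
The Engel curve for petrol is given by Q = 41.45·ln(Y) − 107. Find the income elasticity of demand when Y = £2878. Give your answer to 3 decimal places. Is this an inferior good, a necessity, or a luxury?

At Y = 2878: Q = 223.143.
dQ/dY = 41.45/Y = 0.0144024 at this income.
η = (dQ/dY)·(Y/Q) = 0.0144024 × (2878/223.143) = 0.186.
Since 0 < η < 1, the good is a necessity.

0.186 (necessity)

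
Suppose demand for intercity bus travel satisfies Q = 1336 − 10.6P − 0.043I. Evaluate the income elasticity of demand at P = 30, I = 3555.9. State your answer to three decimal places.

-0.177

At P = 30, I = 3555.9: Q = 865.096.
Holding P constant, ∂Q/∂I = −0.043.
η_I = (∂Q/∂I)·(I/Q) = -0.043 × (3555.9/865.096) = -0.177.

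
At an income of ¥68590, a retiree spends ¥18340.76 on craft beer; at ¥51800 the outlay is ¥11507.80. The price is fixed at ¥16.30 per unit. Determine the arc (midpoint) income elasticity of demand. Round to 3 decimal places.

1.641

With a constant price, Q₁ = 18340.76/16.30 = 1125.200 and Q₂ = 11507.80/16.30 = 706.000 (equivalently, work directly with expenditure since P cancels).
Midpoint %ΔQ = (11507.80 − 18340.76)/14924.28 = -0.45784; midpoint %ΔI = (51800 − 68590)/60195 = -0.27893.
η = -0.45784 / -0.27893 = 1.641.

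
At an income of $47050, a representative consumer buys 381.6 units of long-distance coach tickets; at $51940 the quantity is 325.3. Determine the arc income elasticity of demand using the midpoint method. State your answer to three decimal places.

ΔQ = 325.3 − 381.6 = -56.3; midpoint Q̄ = (381.6 + 325.3)/2 = 353.45.
ΔI = 51940 − 47050 = 4890; midpoint Ī = (47050 + 51940)/2 = 49495.
η = (ΔQ/Q̄) ÷ (ΔI/Ī) = (-56.3/353.45) ÷ (4890/49495) = -1.612.

-1.612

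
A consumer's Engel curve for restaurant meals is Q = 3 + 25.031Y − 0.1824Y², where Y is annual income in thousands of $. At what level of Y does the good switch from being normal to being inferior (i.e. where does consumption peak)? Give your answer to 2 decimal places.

68.62

dQ/dY = 25.031 − 0.3648Y.
The good is inferior where dQ/dY < 0. Setting dQ/dY = 0 gives Y = 25.031 / 0.3648 = 68.62.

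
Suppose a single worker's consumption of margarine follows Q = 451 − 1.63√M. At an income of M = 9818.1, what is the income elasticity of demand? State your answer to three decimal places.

At M = 9818.1: Q = 289.489.
dQ/dM = -1.63/(2√M) = -0.00822515 at this income.
η = (dQ/dM)·(M/Q) = -0.00822515 × (9818.1/289.489) = -0.279.

-0.279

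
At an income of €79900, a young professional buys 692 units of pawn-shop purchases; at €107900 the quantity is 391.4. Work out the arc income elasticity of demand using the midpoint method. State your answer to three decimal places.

ΔQ = 391.4 − 692 = -300.6; midpoint Q̄ = (692 + 391.4)/2 = 541.7.
ΔI = 107900 − 79900 = 28000; midpoint Ī = (79900 + 107900)/2 = 93900.
η = (ΔQ/Q̄) ÷ (ΔI/Ī) = (-300.6/541.7) ÷ (28000/93900) = -1.861.

-1.861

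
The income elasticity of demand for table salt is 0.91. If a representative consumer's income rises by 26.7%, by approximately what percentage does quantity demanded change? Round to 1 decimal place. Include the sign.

24.3%

%ΔQ ≈ η × %ΔI = 0.91 × 26.7% = 24.3%.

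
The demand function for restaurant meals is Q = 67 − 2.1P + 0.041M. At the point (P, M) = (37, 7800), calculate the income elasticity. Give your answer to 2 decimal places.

1.03

At P = 37, M = 7800: Q = 309.100.
Holding P constant, ∂Q/∂M = 0.041.
η_M = (∂Q/∂M)·(M/Q) = 0.041 × (7800/309.100) = 1.03.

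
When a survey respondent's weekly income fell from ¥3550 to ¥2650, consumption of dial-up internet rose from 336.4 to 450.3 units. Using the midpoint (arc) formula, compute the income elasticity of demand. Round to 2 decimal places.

-1.00

ΔQ = 450.3 − 336.4 = 113.9; midpoint Q̄ = (336.4 + 450.3)/2 = 393.35.
ΔI = 2650 − 3550 = -900; midpoint Ī = (3550 + 2650)/2 = 3100.
η = (ΔQ/Q̄) ÷ (ΔI/Ī) = (113.9/393.35) ÷ (-900/3100) = -1.00.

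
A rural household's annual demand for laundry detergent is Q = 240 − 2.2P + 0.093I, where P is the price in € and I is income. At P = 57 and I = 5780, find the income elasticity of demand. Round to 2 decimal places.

At P = 57, I = 5780: Q = 652.140.
Holding P constant, ∂Q/∂I = 0.093.
η_I = (∂Q/∂I)·(I/Q) = 0.093 × (5780/652.140) = 0.82.

0.82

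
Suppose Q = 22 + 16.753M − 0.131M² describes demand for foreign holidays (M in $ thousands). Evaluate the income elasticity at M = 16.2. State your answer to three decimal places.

0.782

At M = 16.2: Q = 259.0190.
dQ/dM = 16.753 − 0.262M = 12.50860.
η = (dQ/dM)·(M/Q) = 12.50860 × (16.2/259.0190) = 0.782.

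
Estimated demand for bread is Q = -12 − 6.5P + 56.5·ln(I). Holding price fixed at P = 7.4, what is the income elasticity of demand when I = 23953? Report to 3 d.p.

At P = 7.4, I = 23953: Q = 509.637.
Holding P constant, ∂Q/∂I = 56.5/I = 0.00235879.
η_I = (∂Q/∂I)·(I/Q) = 0.00235879 × (23953/509.637) = 0.111.

0.111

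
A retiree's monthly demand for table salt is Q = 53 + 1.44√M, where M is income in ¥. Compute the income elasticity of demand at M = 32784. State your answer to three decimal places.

At M = 32784: Q = 313.731.
dQ/dM = 1.44/(2√M) = 0.0039765 at this income.
η = (dQ/dM)·(M/Q) = 0.0039765 × (32784/313.731) = 0.416.

0.416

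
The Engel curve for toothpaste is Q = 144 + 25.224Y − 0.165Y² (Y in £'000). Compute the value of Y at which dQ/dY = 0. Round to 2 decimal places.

dQ/dY = 25.224 − 0.33Y.
The good is inferior where dQ/dY < 0. Setting dQ/dY = 0 gives Y = 25.224 / 0.33 = 76.44.

76.44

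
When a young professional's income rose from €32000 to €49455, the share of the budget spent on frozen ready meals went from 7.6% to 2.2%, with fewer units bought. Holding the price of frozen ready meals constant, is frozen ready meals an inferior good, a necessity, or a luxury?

inferior good

Quantity demanded falls as income rises, so η < 0.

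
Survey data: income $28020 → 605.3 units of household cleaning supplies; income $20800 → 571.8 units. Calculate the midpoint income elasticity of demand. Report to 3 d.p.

0.192

ΔQ = 571.8 − 605.3 = -33.5; midpoint Q̄ = (605.3 + 571.8)/2 = 588.55.
ΔI = 20800 − 28020 = -7220; midpoint Ī = (28020 + 20800)/2 = 24410.
η = (ΔQ/Q̄) ÷ (ΔI/Ī) = (-33.5/588.55) ÷ (-7220/24410) = 0.192.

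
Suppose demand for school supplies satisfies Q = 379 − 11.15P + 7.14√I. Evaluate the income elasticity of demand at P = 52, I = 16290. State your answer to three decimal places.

0.641

At P = 52, I = 16290: Q = 710.495.
Holding P constant, ∂Q/∂I = 7.14/(2√I) = 0.027971.
η_I = (∂Q/∂I)·(I/Q) = 0.027971 × (16290/710.495) = 0.641.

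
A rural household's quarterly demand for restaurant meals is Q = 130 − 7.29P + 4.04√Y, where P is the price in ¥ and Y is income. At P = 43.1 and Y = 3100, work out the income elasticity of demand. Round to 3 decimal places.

At P = 43.1, Y = 3100: Q = 40.739.
Holding P constant, ∂Q/∂Y = 4.04/(2√Y) = 0.0362803.
η_Y = (∂Q/∂Y)·(Y/Q) = 0.0362803 × (3100/40.739) = 2.761.

2.761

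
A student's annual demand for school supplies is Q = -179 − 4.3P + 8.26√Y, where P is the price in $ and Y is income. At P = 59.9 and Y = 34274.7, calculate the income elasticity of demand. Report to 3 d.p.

At P = 59.9, Y = 34274.7: Q = 1092.639.
Holding P constant, ∂Q/∂Y = 8.26/(2√Y) = 0.0223081.
η_Y = (∂Q/∂Y)·(Y/Q) = 0.0223081 × (34274.7/1092.639) = 0.700.

0.700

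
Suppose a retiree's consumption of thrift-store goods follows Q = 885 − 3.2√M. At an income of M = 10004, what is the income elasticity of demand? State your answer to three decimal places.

At M = 10004: Q = 564.936.
dQ/dM = -3.2/(2√M) = -0.0159968 at this income.
η = (dQ/dM)·(M/Q) = -0.0159968 × (10004/564.936) = -0.283.

-0.283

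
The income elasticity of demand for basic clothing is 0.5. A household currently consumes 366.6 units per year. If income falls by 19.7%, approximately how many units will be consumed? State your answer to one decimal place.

%ΔQ ≈ η × %ΔI = 0.5 × (-19.7%) = -9.85%.
New Q ≈ 366.6 × (1 − 0.0985) = 330.5.

330.5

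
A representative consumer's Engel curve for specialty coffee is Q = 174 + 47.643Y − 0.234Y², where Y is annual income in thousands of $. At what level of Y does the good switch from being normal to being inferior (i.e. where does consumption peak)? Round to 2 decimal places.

101.80

dQ/dY = 47.643 − 0.468Y.
The good is inferior where dQ/dY < 0. Setting dQ/dY = 0 gives Y = 47.643 / 0.468 = 101.80.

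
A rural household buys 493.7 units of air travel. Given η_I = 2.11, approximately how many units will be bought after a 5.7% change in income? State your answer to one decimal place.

553.1

%ΔQ ≈ η × %ΔI = 2.11 × 5.7% = 12.027%.
New Q ≈ 493.7 × (1 + 0.12027) = 553.1.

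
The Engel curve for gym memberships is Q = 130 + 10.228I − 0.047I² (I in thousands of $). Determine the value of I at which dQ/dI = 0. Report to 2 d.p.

dQ/dI = 10.228 − 0.094I.
The good is inferior where dQ/dI < 0. Setting dQ/dI = 0 gives I = 10.228 / 0.094 = 108.81.

108.81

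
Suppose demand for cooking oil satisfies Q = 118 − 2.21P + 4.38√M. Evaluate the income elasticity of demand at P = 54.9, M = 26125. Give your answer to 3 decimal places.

At P = 54.9, M = 26125: Q = 704.620.
Holding P constant, ∂Q/∂M = 4.38/(2√M) = 0.0135493.
η_M = (∂Q/∂M)·(M/Q) = 0.0135493 × (26125/704.620) = 0.502.

0.502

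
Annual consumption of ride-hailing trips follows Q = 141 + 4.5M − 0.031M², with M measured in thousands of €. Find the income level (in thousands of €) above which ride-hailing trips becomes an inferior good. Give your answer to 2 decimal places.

dQ/dM = 4.5 − 0.062M.
The good is inferior where dQ/dM < 0. Setting dQ/dM = 0 gives M = 4.5 / 0.062 = 72.58.

72.58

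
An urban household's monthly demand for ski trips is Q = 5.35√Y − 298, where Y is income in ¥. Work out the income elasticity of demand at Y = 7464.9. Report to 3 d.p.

1.407

At Y = 7464.9: Q = 164.238.
dQ/dY = 5.35/(2√Y) = 0.0309608 at this income.
η = (dQ/dY)·(Y/Q) = 0.0309608 × (7464.9/164.238) = 1.407.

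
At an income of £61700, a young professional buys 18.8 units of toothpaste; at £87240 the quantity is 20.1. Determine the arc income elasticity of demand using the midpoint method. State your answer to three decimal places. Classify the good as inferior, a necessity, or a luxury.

ΔQ = 20.1 − 18.8 = 1.3; midpoint Q̄ = (18.8 + 20.1)/2 = 19.45.
ΔI = 87240 − 61700 = 25540; midpoint Ī = (61700 + 87240)/2 = 74470.
η = (ΔQ/Q̄) ÷ (ΔI/Ī) = (1.3/19.45) ÷ (25540/74470) = 0.195.
0 < η < 1 ⇒ necessity.

0.195 (necessity)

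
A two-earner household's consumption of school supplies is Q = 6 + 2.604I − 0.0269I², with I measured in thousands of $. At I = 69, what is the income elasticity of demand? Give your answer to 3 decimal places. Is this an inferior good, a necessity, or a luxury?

At I = 69: Q = 57.6051.
dQ/dI = 2.604 − 0.0538I = -1.10820.
η = (dQ/dI)·(I/Q) = -1.10820 × (69/57.6051) = -1.327.
η < 0 ⇒ inferior good.

-1.327 (inferior good)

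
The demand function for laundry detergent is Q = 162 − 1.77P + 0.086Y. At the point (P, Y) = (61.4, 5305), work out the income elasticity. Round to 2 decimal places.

At P = 61.4, Y = 5305: Q = 509.552.
Holding P constant, ∂Q/∂Y = 0.086.
η_Y = (∂Q/∂Y)·(Y/Q) = 0.086 × (5305/509.552) = 0.90.

0.90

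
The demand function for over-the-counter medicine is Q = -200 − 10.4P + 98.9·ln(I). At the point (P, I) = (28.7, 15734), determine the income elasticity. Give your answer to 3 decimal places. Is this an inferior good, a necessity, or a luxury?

0.216 (necessity)

At P = 28.7, I = 15734: Q = 457.248.
Holding P constant, ∂Q/∂I = 98.9/I = 0.00628575.
η_I = (∂Q/∂I)·(I/Q) = 0.00628575 × (15734/457.248) = 0.216.
Since 0 < η < 1, this is a necessity.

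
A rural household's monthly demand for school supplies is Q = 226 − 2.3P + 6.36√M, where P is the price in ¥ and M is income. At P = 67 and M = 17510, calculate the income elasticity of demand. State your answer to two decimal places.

At P = 67, M = 17510: Q = 913.489.
Holding P constant, ∂Q/∂M = 6.36/(2√M) = 0.0240317.
η_M = (∂Q/∂M)·(M/Q) = 0.0240317 × (17510/913.489) = 0.46.

0.46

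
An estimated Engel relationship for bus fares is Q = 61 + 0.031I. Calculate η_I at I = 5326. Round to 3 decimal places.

0.730

At I = 5326: Q = 226.106.
dQ/dI = 0.031.
η = (dQ/dI)·(I/Q) = 0.031 × (5326/226.106) = 0.730.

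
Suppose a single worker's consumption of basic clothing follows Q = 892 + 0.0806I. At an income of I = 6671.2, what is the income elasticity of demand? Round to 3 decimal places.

At I = 6671.2: Q = 1429.699.
dQ/dI = 0.0806.
η = (dQ/dI)·(I/Q) = 0.0806 × (6671.2/1429.699) = 0.376.

0.376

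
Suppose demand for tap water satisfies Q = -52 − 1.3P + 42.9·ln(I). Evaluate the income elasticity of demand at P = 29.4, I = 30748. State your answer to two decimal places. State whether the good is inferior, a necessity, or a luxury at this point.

0.12 (necessity)

At P = 29.4, I = 30748: Q = 353.091.
Holding P constant, ∂Q/∂I = 42.9/I = 0.00139521.
η_I = (∂Q/∂I)·(I/Q) = 0.00139521 × (30748/353.091) = 0.12.
Since 0 < η < 1, this is a necessity.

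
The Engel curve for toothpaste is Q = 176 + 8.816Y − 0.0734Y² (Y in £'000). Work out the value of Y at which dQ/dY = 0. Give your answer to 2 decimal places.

60.05

dQ/dY = 8.816 − 0.1468Y.
The good is inferior where dQ/dY < 0. Setting dQ/dY = 0 gives Y = 8.816 / 0.1468 = 60.05.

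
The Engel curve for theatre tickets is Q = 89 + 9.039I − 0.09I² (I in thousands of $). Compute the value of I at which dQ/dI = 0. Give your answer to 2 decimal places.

50.22

dQ/dI = 9.039 − 0.18I.
The good is inferior where dQ/dI < 0. Setting dQ/dI = 0 gives I = 9.039 / 0.18 = 50.22.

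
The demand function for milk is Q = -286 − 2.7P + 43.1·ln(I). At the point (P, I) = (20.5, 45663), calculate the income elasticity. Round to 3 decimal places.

0.356

At P = 20.5, I = 45663: Q = 121.072.
Holding P constant, ∂Q/∂I = 43.1/I = 0.000943871.
η_I = (∂Q/∂I)·(I/Q) = 0.000943871 × (45663/121.072) = 0.356.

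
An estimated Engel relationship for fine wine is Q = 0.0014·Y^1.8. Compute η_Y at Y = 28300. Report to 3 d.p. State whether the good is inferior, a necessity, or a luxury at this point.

For Q = A·Y^β the income elasticity is constant and equal to β.
Here β = 1.8, so η = 1.800.
Since η > 1, the good is a luxury.

1.800 (luxury)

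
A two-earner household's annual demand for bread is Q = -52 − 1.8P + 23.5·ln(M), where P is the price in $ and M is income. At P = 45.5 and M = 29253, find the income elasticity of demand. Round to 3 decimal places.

At P = 45.5, M = 29253: Q = 107.768.
Holding P constant, ∂Q/∂M = 23.5/M = 0.000803336.
η_M = (∂Q/∂M)·(M/Q) = 0.000803336 × (29253/107.768) = 0.218.

0.218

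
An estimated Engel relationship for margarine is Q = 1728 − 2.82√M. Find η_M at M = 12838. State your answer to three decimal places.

-0.113

At M = 12838: Q = 1408.480.
dQ/dM = -2.82/(2√M) = -0.0124443 at this income.
η = (dQ/dM)·(M/Q) = -0.0124443 × (12838/1408.480) = -0.113.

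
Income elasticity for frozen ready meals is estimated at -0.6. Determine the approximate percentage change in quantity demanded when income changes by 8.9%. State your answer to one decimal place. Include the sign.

-5.3%

%ΔQ ≈ η × %ΔI = -0.6 × 8.9% = -5.3%.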